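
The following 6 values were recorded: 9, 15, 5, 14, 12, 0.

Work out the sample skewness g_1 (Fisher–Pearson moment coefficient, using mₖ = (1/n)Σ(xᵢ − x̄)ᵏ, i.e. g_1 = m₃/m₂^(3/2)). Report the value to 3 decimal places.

x̄ = (9 + 15 + 5 + 14 + 12 + 0) / 6 = 9.1667
deviations (xᵢ − x̄): -0.1667, 5.8333, -4.1667, 4.8333, 2.8333, -9.1667
Σ(xᵢ − x̄)² = 166.8333 ⇒ m₂ = 166.8333/6 = 27.80556
Σ(xᵢ − x̄)³ = -508.4444 ⇒ m₃ = -508.4444/6 = -84.74074
m₂^(3/2) = 27.80556^(1.5) = 146.62140
g_1 = m₃ / m₂^(3/2) = -84.74074 / 146.62140 ≈ -0.578

-0.578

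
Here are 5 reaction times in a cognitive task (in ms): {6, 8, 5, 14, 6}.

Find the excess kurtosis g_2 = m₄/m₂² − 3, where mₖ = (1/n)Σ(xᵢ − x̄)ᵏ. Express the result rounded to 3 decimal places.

x̄ = 7.8000
Σ(xᵢ − x̄)² = 52.8000 ⇒ m₂ = 10.56000
Σ(xᵢ − x̄)⁴ = 1560.0960 ⇒ m₄ = 312.01920
m₂² = 111.51360
g_2 = m₄/m₂² − 3 = 2.79804 − 3 ≈ -0.202

-0.202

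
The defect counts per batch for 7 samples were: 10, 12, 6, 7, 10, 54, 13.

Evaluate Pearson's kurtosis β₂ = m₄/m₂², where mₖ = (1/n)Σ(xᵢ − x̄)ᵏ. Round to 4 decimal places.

4.9683

x̄ = 16.0000
Σ(xᵢ − x̄)² = 1722.0000 ⇒ m₂ = 246.00000
Σ(xᵢ − x̄)⁴ = 2104626.0000 ⇒ m₄ = 300660.85714
m₂² = 60516.00000
β₂ = m₄/m₂² = 300660.85714 / 60516.00000 ≈ 4.9683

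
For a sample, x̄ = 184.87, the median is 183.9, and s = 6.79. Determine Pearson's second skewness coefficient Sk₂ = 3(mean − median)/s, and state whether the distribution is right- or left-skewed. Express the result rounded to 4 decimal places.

Sk₂ = 3(184.87 − 183.9) / 6.79 = 3 × 0.9700 / 6.79
    = 2.9100 / 6.79 ≈ 0.4286
Sk₂ > 0 ⇒ mean > median ⇒ right-skewed (positive skew).

0.4286, right-skewed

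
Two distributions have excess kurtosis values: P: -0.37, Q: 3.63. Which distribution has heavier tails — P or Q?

Higher excess kurtosis ⇒ heavier tails relative to the normal distribution.
-0.37 vs 3.63: the larger is 3.63, so Q has heavier tails. (Q is leptokurtic — heavier-than-normal tails; the other is platykurtic.)

Q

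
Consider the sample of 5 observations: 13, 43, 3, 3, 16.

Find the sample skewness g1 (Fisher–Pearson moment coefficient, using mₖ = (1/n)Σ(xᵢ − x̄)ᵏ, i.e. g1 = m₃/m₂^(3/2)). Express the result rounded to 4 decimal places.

1.0498

x̄ = (13 + 43 + 3 + 3 + 16) / 5 = 15.6000
deviations (xᵢ − x̄): -2.6000, 27.4000, -12.6000, -12.6000, 0.4000
Σ(xᵢ − x̄)² = 1075.2000 ⇒ m₂ = 1075.2000/5 = 215.04000
Σ(xᵢ − x̄)³ = 16552.5600 ⇒ m₃ = 16552.5600/5 = 3310.51200
m₂^(3/2) = 215.04000^(1.5) = 3153.39865
g1 = m₃ / m₂^(3/2) = 3310.51200 / 3153.39865 ≈ 1.0498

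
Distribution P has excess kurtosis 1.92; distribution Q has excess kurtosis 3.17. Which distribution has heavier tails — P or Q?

Higher excess kurtosis ⇒ heavier tails relative to the normal distribution.
1.92 vs 3.17: the larger is 3.17, so Q has heavier tails.

Q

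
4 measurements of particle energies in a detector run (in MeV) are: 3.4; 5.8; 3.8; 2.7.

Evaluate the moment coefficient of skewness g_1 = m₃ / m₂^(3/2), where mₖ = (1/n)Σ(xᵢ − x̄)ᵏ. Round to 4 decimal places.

0.7535

x̄ = (3.4 + 5.8 + 3.8 + 2.7) / 4 = 3.9250
deviations (xᵢ − x̄): -0.5250, 1.8750, -0.1250, -1.2250
Σ(xᵢ − x̄)² = 5.3075 ⇒ m₂ = 5.3075/4 = 1.32687
Σ(xᵢ − x̄)³ = 4.6069 ⇒ m₃ = 4.6069/4 = 1.15172
m₂^(3/2) = 1.32687^(1.5) = 1.52843
g_1 = m₃ / m₂^(3/2) = 1.15172 / 1.52843 ≈ 0.7535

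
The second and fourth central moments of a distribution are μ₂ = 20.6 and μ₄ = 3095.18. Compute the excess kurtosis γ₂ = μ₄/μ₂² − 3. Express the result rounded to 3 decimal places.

μ₂² = 20.6² = 424.36000
μ₄/μ₂² = 3095.18 / 424.36000 = 7.29376
γ₂ = 7.29376 − 3 ≈ 4.294

4.294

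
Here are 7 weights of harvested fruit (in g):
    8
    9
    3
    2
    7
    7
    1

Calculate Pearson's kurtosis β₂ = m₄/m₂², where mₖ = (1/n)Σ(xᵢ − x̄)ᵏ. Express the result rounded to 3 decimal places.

x̄ = 5.2857
Σ(xᵢ − x̄)² = 61.4286 ⇒ m₂ = 8.77551
Σ(xᵢ − x̄)⁴ = 743.0845 ⇒ m₄ = 106.15494
m₂² = 77.00958
β₂ = m₄/m₂² = 106.15494 / 77.00958 ≈ 1.378

1.378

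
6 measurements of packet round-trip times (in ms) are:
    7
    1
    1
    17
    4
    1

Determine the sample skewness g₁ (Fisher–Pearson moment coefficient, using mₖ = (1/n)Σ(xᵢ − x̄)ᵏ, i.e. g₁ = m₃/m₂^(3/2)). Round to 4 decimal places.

1.2813

x̄ = (7 + 1 + 1 + 17 + 4 + 1) / 6 = 5.1667
deviations (xᵢ − x̄): 1.8333, -4.1667, -4.1667, 11.8333, -1.1667, -4.1667
Σ(xᵢ − x̄)² = 196.8333 ⇒ m₂ = 196.8333/6 = 32.80556
Σ(xᵢ − x̄)³ = 1444.5556 ⇒ m₃ = 1444.5556/6 = 240.75926
m₂^(3/2) = 32.80556^(1.5) = 187.89754
g₁ = m₃ / m₂^(3/2) = 240.75926 / 187.89754 ≈ 1.2813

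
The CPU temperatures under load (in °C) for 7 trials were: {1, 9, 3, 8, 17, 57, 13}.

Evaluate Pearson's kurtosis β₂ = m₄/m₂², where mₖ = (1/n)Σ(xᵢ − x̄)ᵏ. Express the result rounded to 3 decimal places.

4.441

x̄ = 15.4286
Σ(xᵢ − x̄)² = 2195.7143 ⇒ m₂ = 313.67347
Σ(xᵢ − x̄)⁴ = 3058614.0466 ⇒ m₄ = 436944.86381
m₂² = 98391.04540
β₂ = m₄/m₂² = 436944.86381 / 98391.04540 ≈ 4.441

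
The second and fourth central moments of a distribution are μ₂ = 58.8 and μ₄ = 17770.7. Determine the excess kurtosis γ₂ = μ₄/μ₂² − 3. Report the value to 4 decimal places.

2.1398

μ₂² = 58.8² = 3457.44000
μ₄/μ₂² = 17770.7 / 3457.44000 = 5.13984
γ₂ = 5.13984 − 3 ≈ 2.1398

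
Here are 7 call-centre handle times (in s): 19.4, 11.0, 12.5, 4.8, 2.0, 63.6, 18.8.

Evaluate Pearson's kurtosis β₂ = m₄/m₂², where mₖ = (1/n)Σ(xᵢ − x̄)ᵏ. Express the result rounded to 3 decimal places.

x̄ = 18.8714
Σ(xᵢ − x̄)² = 2586.1343 ⇒ m₂ = 369.44776
Σ(xᵢ − x̄)⁴ = 4128296.6850 ⇒ m₄ = 589756.66928
m₂² = 136491.64375
β₂ = m₄/m₂² = 589756.66928 / 136491.64375 ≈ 4.321

4.321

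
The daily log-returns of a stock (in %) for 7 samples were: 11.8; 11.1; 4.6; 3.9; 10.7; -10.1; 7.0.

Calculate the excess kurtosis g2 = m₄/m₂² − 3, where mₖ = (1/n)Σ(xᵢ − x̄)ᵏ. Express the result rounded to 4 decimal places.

x̄ = 5.5714
Σ(xᵢ − x̄)² = 347.0343 ⇒ m₂ = 49.57633
Σ(xᵢ − x̄)⁴ = 63460.2060 ⇒ m₄ = 9065.74371
m₂² = 2457.81215
g2 = m₄/m₂² − 3 = 3.68854 − 3 ≈ 0.6885

0.6885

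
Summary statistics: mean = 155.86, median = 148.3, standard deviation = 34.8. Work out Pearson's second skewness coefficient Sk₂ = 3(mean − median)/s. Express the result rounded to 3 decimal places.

Sk₂ = 3(155.86 − 148.3) / 34.8 = 3 × 7.5600 / 34.8
    = 22.6800 / 34.8 ≈ 0.652

0.652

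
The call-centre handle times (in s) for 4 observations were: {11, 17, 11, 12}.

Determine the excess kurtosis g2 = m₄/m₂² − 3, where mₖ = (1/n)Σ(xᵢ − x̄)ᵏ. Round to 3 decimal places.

x̄ = 12.7500
Σ(xᵢ − x̄)² = 24.7500 ⇒ m₂ = 6.18750
Σ(xᵢ − x̄)⁴ = 345.3281 ⇒ m₄ = 86.33203
m₂² = 38.28516
g2 = m₄/m₂² − 3 = 2.25497 − 3 ≈ -0.745

-0.745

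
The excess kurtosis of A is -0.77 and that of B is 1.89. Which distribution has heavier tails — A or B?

Higher excess kurtosis ⇒ heavier tails relative to the normal distribution.
-0.77 vs 1.89: the larger is 1.89, so B has heavier tails. (B is leptokurtic — heavier-than-normal tails; the other is platykurtic.)

B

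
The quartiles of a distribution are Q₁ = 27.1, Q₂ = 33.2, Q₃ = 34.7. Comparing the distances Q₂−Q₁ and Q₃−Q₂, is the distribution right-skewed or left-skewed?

left-skewed

Q₂ − Q₁ = 6.1;  Q₃ − Q₂ = 1.5
Q₂ − Q₁ > Q₃ − Q₂ ⇒ the lower half is more spread out ⇒ left-skewed.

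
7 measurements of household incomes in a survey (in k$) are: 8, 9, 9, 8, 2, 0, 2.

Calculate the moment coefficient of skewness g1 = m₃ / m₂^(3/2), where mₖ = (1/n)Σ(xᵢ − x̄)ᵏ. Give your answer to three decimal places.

x̄ = (8 + 9 + 9 + 8 + 2 + 0 + 2) / 7 = 5.4286
deviations (xᵢ − x̄): 2.5714, 3.5714, 3.5714, 2.5714, -3.4286, -5.4286, -3.4286
Σ(xᵢ − x̄)² = 91.7143 ⇒ m₂ = 91.7143/7 = 13.10204
Σ(xᵢ − x̄)³ = -115.4694 ⇒ m₃ = -115.4694/7 = -16.49563
m₂^(3/2) = 13.10204^(1.5) = 47.42512
g1 = m₃ / m₂^(3/2) = -16.49563 / 47.42512 ≈ -0.348

-0.348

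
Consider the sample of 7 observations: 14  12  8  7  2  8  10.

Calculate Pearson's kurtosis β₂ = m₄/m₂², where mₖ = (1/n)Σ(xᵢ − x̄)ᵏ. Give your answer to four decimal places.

x̄ = 8.7143
Σ(xᵢ − x̄)² = 89.4286 ⇒ m₂ = 12.77551
Σ(xᵢ − x̄)⁴ = 2941.3703 ⇒ m₄ = 420.19575
m₂² = 163.21366
β₂ = m₄/m₂² = 420.19575 / 163.21366 ≈ 2.5745

2.5745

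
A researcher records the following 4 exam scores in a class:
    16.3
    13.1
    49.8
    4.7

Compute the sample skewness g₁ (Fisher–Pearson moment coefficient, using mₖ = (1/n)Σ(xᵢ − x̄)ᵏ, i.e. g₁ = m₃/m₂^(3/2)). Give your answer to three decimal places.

x̄ = (16.3 + 13.1 + 49.8 + 4.7) / 4 = 20.9750
deviations (xᵢ − x̄): -4.6750, -7.8750, 28.8250, -16.2750
Σ(xᵢ − x̄)² = 1179.6275 ⇒ m₂ = 1179.6275/4 = 294.90687
Σ(xᵢ − x̄)³ = 19048.7351 ⇒ m₃ = 19048.7351/4 = 4762.18378
m₂^(3/2) = 294.90687^(1.5) = 5064.39237
g₁ = m₃ / m₂^(3/2) = 4762.18378 / 5064.39237 ≈ 0.940

0.940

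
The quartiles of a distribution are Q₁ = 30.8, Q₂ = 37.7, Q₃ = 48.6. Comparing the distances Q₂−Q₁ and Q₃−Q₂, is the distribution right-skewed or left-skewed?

right-skewed

Q₂ − Q₁ = 6.9;  Q₃ − Q₂ = 10.9
Q₃ − Q₂ > Q₂ − Q₁ ⇒ the upper half is more spread out ⇒ right-skewed.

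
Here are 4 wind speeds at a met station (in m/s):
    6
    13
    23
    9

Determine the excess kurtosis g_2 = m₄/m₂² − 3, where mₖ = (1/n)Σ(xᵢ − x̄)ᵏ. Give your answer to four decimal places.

x̄ = 12.7500
Σ(xᵢ − x̄)² = 164.7500 ⇒ m₂ = 41.18750
Σ(xᵢ − x̄)⁴ = 13311.8281 ⇒ m₄ = 3327.95703
m₂² = 1696.41016
g_2 = m₄/m₂² − 3 = 1.96176 − 3 ≈ -1.0382

-1.0382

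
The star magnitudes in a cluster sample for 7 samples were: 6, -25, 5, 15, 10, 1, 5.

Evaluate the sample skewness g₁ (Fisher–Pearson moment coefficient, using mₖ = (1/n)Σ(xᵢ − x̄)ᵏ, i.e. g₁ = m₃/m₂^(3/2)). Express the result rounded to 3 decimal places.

x̄ = (6 - 25 + 5 + 15 + 10 + 1 + 5) / 7 = 2.4286
deviations (xᵢ − x̄): 3.5714, -27.4286, 2.5714, 12.5714, 7.5714, -1.4286, 2.5714
Σ(xᵢ − x̄)² = 995.7143 ⇒ m₂ = 995.7143/7 = 142.24490
Σ(xᵢ − x̄)³ = -18137.7551 ⇒ m₃ = -18137.7551/7 = -2591.10787
m₂^(3/2) = 142.24490^(1.5) = 1696.50462
g₁ = m₃ / m₂^(3/2) = -2591.10787 / 1696.50462 ≈ -1.527

-1.527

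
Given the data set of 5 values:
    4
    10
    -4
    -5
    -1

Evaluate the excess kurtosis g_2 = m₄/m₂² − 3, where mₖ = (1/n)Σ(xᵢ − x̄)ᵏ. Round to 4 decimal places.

-1.1343

x̄ = 0.8000
Σ(xᵢ − x̄)² = 154.8000 ⇒ m₂ = 30.96000
Σ(xᵢ − x̄)⁴ = 8941.7760 ⇒ m₄ = 1788.35520
m₂² = 958.52160
g_2 = m₄/m₂² − 3 = 1.86574 − 3 ≈ -1.1343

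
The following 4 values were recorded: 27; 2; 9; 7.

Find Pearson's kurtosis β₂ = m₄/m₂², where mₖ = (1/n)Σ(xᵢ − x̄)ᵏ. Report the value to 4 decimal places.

x̄ = 11.2500
Σ(xᵢ − x̄)² = 356.7500 ⇒ m₂ = 89.18750
Σ(xᵢ − x̄)⁴ = 69207.8281 ⇒ m₄ = 17301.95703
m₂² = 7954.41016
β₂ = m₄/m₂² = 17301.95703 / 7954.41016 ≈ 2.1751

2.1751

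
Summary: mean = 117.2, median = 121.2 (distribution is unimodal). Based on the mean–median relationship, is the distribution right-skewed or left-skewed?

mean − median = 117.2 − 121.2 = -4.0
mean < median ⇒ the longer tail is on the left ⇒ left-skewed (negatively skewed).

left-skewed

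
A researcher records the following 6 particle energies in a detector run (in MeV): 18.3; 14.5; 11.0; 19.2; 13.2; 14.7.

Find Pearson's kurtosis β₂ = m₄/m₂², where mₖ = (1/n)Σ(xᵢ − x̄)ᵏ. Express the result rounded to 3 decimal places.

x̄ = 15.1500
Σ(xᵢ − x̄)² = 47.9750 ⇒ m₂ = 7.99583
Σ(xᵢ − x̄)⁴ = 678.7910 ⇒ m₄ = 113.13184
m₂² = 63.93335
β₂ = m₄/m₂² = 113.13184 / 63.93335 ≈ 1.770

1.770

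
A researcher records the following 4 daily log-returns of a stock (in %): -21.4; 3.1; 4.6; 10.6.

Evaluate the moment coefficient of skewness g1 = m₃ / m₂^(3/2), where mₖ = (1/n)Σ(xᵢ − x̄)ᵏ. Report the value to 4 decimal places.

-0.9678

x̄ = (-21.4 + 3.1 + 4.6 + 10.6) / 4 = -0.7750
deviations (xᵢ − x̄): -20.6250, 3.8750, 5.3750, 11.3750
Σ(xᵢ − x̄)² = 598.6875 ⇒ m₂ = 598.6875/4 = 149.67188
Σ(xᵢ − x̄)³ = -7088.3906 ⇒ m₃ = -7088.3906/4 = -1772.09766
m₂^(3/2) = 149.67188^(1.5) = 1831.09256
g1 = m₃ / m₂^(3/2) = -1772.09766 / 1831.09256 ≈ -0.9678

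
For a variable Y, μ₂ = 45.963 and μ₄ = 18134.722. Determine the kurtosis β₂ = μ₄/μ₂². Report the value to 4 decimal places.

μ₂² = 45.963² = 2112.59737
μ₄/μ₂² = 18134.722 / 2112.59737 = 8.58409
β₂ ≈ 8.5841

8.5841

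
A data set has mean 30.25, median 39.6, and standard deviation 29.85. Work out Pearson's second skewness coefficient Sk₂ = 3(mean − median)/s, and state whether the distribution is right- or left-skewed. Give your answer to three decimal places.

Sk₂ = 3(30.25 − 39.6) / 29.85 = 3 × -9.3500 / 29.85
    = -28.0500 / 29.85 ≈ -0.940
Sk₂ < 0 ⇒ mean < median ⇒ left-skewed (negative skew).

-0.940, left-skewed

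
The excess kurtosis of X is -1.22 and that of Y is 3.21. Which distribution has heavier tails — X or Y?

Higher excess kurtosis ⇒ heavier tails relative to the normal distribution.
-1.22 vs 3.21: the larger is 3.21, so Y has heavier tails. (Y is leptokurtic — heavier-than-normal tails; the other is platykurtic.)

Y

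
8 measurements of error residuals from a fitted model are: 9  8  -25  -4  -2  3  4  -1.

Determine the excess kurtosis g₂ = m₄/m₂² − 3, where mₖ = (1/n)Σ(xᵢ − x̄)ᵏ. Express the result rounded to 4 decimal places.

1.2802

x̄ = -1.0000
Σ(xᵢ − x̄)² = 808.0000 ⇒ m₂ = 101.00000
Σ(xᵢ − x̄)⁴ = 349300.0000 ⇒ m₄ = 43662.50000
m₂² = 10201.00000
g₂ = m₄/m₂² − 3 = 4.28022 − 3 ≈ 1.2802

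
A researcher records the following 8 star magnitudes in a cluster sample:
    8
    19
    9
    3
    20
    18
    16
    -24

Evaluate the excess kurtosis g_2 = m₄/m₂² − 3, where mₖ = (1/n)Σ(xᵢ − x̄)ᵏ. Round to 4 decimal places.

x̄ = 8.6250
Σ(xᵢ − x̄)² = 1475.8750 ⇒ m₂ = 184.48438
Σ(xᵢ − x̄)⁴ = 1172940.2441 ⇒ m₄ = 146617.53052
m₂² = 34034.48462
g_2 = m₄/m₂² − 3 = 4.30791 − 3 ≈ 1.3079

1.3079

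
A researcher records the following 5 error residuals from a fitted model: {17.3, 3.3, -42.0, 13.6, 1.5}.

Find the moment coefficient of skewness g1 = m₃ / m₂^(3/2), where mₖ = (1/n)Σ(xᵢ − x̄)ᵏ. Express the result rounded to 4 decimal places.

x̄ = (17.3 + 3.3 - 42.0 + 13.6 + 1.5) / 5 = -1.2600
deviations (xᵢ − x̄): 18.5600, 4.5600, -40.7400, 14.8600, 2.7600
Σ(xᵢ − x̄)² = 2253.4520 ⇒ m₂ = 2253.4520/5 = 450.69040
Σ(xᵢ − x̄)³ = -57827.4646 ⇒ m₃ = -57827.4646/5 = -11565.49291
m₂^(3/2) = 450.69040^(1.5) = 9567.91836
g1 = m₃ / m₂^(3/2) = -11565.49291 / 9567.91836 ≈ -1.2088

-1.2088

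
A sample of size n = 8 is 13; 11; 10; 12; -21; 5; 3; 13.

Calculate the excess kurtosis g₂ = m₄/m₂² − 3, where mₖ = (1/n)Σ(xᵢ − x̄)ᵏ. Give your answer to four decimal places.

1.9873

x̄ = 5.7500
Σ(xᵢ − x̄)² = 913.5000 ⇒ m₂ = 114.18750
Σ(xᵢ − x̄)⁴ = 520224.6563 ⇒ m₄ = 65028.08203
m₂² = 13038.78516
g₂ = m₄/m₂² − 3 = 4.98728 − 3 ≈ 1.9873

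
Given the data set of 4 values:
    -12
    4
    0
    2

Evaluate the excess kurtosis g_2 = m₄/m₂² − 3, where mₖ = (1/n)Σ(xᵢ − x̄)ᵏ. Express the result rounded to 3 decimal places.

-0.798

x̄ = -1.5000
Σ(xᵢ − x̄)² = 155.0000 ⇒ m₂ = 38.75000
Σ(xᵢ − x̄)⁴ = 13225.2500 ⇒ m₄ = 3306.31250
m₂² = 1501.56250
g_2 = m₄/m₂² − 3 = 2.20191 − 3 ≈ -0.798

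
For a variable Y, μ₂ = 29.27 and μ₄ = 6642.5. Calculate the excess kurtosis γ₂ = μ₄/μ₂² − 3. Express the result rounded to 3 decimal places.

μ₂² = 29.27² = 856.73290
μ₄/μ₂² = 6642.5 / 856.73290 = 7.75329
γ₂ = 7.75329 − 3 ≈ 4.753

4.753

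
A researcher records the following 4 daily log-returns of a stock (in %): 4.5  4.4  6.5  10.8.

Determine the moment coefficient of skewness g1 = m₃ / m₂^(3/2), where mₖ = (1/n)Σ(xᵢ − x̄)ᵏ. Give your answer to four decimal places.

0.8349

x̄ = (4.5 + 4.4 + 6.5 + 10.8) / 4 = 6.5500
deviations (xᵢ − x̄): -2.0500, -2.1500, -0.0500, 4.2500
Σ(xᵢ − x̄)² = 26.8900 ⇒ m₂ = 26.8900/4 = 6.72250
Σ(xᵢ − x̄)³ = 58.2120 ⇒ m₃ = 58.2120/4 = 14.55300
m₂^(3/2) = 6.72250^(1.5) = 17.42995
g1 = m₃ / m₂^(3/2) = 14.55300 / 17.42995 ≈ 0.8349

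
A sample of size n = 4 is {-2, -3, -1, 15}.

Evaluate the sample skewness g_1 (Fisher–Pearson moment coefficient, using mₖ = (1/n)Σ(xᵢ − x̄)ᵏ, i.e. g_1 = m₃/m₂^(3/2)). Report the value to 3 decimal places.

1.123

x̄ = (-2 - 3 - 1 + 15) / 4 = 2.2500
deviations (xᵢ − x̄): -4.2500, -5.2500, -3.2500, 12.7500
Σ(xᵢ − x̄)² = 218.7500 ⇒ m₂ = 218.7500/4 = 54.68750
Σ(xᵢ − x̄)³ = 1816.8750 ⇒ m₃ = 1816.8750/4 = 454.21875
m₂^(3/2) = 54.68750^(1.5) = 404.41952
g_1 = m₃ / m₂^(3/2) = 454.21875 / 404.41952 ≈ 1.123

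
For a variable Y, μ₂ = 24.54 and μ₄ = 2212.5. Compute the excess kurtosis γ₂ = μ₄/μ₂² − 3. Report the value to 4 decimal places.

μ₂² = 24.54² = 602.21160
μ₄/μ₂² = 2212.5 / 602.21160 = 3.67396
γ₂ = 3.67396 − 3 ≈ 0.6740

0.6740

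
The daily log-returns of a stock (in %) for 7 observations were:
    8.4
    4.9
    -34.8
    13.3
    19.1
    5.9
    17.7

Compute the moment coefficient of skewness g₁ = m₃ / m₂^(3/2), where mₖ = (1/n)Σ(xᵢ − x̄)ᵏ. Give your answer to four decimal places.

x̄ = (8.4 + 4.9 - 34.8 + 13.3 + 19.1 + 5.9 + 17.7) / 7 = 4.9286
deviations (xᵢ − x̄): 3.4714, -0.0286, -39.7286, 8.3714, 14.1714, 0.9714, 12.7714
Σ(xᵢ − x̄)² = 2025.3743 ⇒ m₂ = 2025.3743/7 = 289.33918
Σ(xᵢ − x̄)³ = -57147.3577 ⇒ m₃ = -57147.3577/7 = -8163.90824
m₂^(3/2) = 289.33918^(1.5) = 4921.65172
g₁ = m₃ / m₂^(3/2) = -8163.90824 / 4921.65172 ≈ -1.6588

-1.6588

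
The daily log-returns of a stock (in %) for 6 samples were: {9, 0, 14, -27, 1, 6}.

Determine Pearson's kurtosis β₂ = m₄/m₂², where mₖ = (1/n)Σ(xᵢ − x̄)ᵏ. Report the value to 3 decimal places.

3.381

x̄ = 0.5000
Σ(xᵢ − x̄)² = 1041.5000 ⇒ m₂ = 173.58333
Σ(xᵢ − x̄)⁴ = 611264.3750 ⇒ m₄ = 101877.39583
m₂² = 30131.17361
β₂ = m₄/m₂² = 101877.39583 / 30131.17361 ≈ 3.381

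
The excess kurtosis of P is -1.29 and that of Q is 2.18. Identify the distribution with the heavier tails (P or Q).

Q

Higher excess kurtosis ⇒ heavier tails relative to the normal distribution.
-1.29 vs 2.18: the larger is 2.18, so Q has heavier tails. (Q is leptokurtic — heavier-than-normal tails; the other is platykurtic.)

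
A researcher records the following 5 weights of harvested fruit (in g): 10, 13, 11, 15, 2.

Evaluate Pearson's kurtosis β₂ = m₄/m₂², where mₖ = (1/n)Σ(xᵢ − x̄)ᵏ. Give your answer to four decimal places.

2.6195

x̄ = 10.2000
Σ(xᵢ − x̄)² = 98.8000 ⇒ m₂ = 19.76000
Σ(xᵢ − x̄)⁴ = 5113.9360 ⇒ m₄ = 1022.78720
m₂² = 390.45760
β₂ = m₄/m₂² = 1022.78720 / 390.45760 ≈ 2.6195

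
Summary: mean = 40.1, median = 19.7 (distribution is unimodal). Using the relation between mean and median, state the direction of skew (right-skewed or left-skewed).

right-skewed

mean − median = 40.1 − 19.7 = 20.4
mean > median ⇒ the longer tail is on the right ⇒ right-skewed (positively skewed).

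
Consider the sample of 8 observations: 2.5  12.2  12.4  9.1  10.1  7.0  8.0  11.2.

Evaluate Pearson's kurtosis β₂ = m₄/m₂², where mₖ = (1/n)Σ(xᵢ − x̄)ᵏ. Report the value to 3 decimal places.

x̄ = 9.0625
Σ(xᵢ − x̄)² = 75.0788 ⇒ m₂ = 9.38484
Σ(xᵢ − x̄)⁴ = 2117.0968 ⇒ m₄ = 264.63710
m₂² = 88.07529
β₂ = m₄/m₂² = 264.63710 / 88.07529 ≈ 3.005

3.005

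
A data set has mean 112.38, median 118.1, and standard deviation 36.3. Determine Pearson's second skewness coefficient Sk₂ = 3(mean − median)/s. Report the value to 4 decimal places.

Sk₂ = 3(112.38 − 118.1) / 36.3 = 3 × -5.7200 / 36.3
    = -17.1600 / 36.3 ≈ -0.4727

-0.4727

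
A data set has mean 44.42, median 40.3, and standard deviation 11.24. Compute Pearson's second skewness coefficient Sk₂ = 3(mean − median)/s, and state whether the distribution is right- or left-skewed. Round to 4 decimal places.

Sk₂ = 3(44.42 − 40.3) / 11.24 = 3 × 4.1200 / 11.24
    = 12.3600 / 11.24 ≈ 1.0996
Sk₂ > 0 ⇒ mean > median ⇒ right-skewed (positive skew).

1.0996, right-skewed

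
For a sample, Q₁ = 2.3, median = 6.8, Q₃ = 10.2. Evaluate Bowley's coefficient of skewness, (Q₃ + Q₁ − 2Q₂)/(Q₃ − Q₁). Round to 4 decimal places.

-0.1392

numerator: Q₃ + Q₁ − 2Q₂ = 10.2 + 2.3 − 2×6.8 = -1.1000
denominator: Q₃ − Q₁ = 10.2 − 2.3 = 7.9000
Bowley skewness = -1.1000 / 7.9000 ≈ -0.1392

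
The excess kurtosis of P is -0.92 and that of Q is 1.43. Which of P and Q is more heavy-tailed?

Higher excess kurtosis ⇒ heavier tails relative to the normal distribution.
-0.92 vs 1.43: the larger is 1.43, so Q has heavier tails. (Q is leptokurtic — heavier-than-normal tails; the other is platykurtic.)

Q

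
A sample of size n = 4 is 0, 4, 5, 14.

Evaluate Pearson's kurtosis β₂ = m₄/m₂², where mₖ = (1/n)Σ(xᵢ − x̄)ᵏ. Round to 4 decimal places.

x̄ = 5.7500
Σ(xᵢ − x̄)² = 104.7500 ⇒ m₂ = 26.18750
Σ(xᵢ − x̄)⁴ = 5735.3281 ⇒ m₄ = 1433.83203
m₂² = 685.78516
β₂ = m₄/m₂² = 1433.83203 / 685.78516 ≈ 2.0908

2.0908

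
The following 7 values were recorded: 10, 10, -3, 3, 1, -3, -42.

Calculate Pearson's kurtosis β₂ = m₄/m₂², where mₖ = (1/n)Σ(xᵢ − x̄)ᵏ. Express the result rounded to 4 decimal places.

4.3772

x̄ = -3.4286
Σ(xᵢ − x̄)² = 1909.7143 ⇒ m₂ = 272.81633
Σ(xᵢ − x̄)⁴ = 2280543.1487 ⇒ m₄ = 325791.87838
m₂² = 74428.74802
β₂ = m₄/m₂² = 325791.87838 / 74428.74802 ≈ 4.3772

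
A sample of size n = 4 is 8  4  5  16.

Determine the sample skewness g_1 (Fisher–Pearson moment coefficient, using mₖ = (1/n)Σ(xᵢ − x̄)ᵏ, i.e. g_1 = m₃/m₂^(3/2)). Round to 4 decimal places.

0.8477

x̄ = (8 + 4 + 5 + 16) / 4 = 8.2500
deviations (xᵢ − x̄): -0.2500, -4.2500, -3.2500, 7.7500
Σ(xᵢ − x̄)² = 88.7500 ⇒ m₂ = 88.7500/4 = 22.18750
Σ(xᵢ − x̄)³ = 354.3750 ⇒ m₃ = 354.3750/4 = 88.59375
m₂^(3/2) = 22.18750^(1.5) = 104.51113
g_1 = m₃ / m₂^(3/2) = 88.59375 / 104.51113 ≈ 0.8477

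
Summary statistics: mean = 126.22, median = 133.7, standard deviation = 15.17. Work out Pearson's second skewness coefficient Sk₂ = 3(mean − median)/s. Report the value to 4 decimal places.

Sk₂ = 3(126.22 − 133.7) / 15.17 = 3 × -7.4800 / 15.17
    = -22.4400 / 15.17 ≈ -1.4792

-1.4792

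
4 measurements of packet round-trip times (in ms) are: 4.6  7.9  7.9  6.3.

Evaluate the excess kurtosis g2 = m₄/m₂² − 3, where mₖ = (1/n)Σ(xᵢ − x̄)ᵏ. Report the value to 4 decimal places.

x̄ = 6.6750
Σ(xᵢ − x̄)² = 7.4475 ⇒ m₂ = 1.86188
Σ(xᵢ − x̄)⁴ = 23.0619 ⇒ m₄ = 5.76548
m₂² = 3.46658
g2 = m₄/m₂² − 3 = 1.66316 − 3 ≈ -1.3368

-1.3368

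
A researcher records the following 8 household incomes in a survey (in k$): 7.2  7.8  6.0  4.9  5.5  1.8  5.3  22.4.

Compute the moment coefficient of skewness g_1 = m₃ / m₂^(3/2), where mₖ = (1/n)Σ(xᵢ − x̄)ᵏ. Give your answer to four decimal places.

x̄ = (7.2 + 7.8 + 6.0 + 4.9 + 5.5 + 1.8 + 5.3 + 22.4) / 8 = 7.6125
deviations (xᵢ − x̄): -0.4125, 0.1875, -1.6125, -2.7125, -2.1125, -5.8125, -2.3125, 14.7875
Σ(xᵢ − x̄)² = 272.4287 ⇒ m₂ = 272.4287/8 = 34.05359
Σ(xᵢ − x̄)³ = 2991.2009 ⇒ m₃ = 2991.2009/8 = 373.90011
m₂^(3/2) = 34.05359^(1.5) = 198.72130
g_1 = m₃ / m₂^(3/2) = 373.90011 / 198.72130 ≈ 1.8815

1.8815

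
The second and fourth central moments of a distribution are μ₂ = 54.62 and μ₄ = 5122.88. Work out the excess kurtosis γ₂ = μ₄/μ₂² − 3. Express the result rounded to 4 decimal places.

μ₂² = 54.62² = 2983.34440
μ₄/μ₂² = 5122.88 / 2983.34440 = 1.71716
γ₂ = 1.71716 − 3 ≈ -1.2828

-1.2828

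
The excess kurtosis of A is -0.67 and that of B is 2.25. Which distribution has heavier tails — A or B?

B

Higher excess kurtosis ⇒ heavier tails relative to the normal distribution.
-0.67 vs 2.25: the larger is 2.25, so B has heavier tails. (B is leptokurtic — heavier-than-normal tails; the other is platykurtic.)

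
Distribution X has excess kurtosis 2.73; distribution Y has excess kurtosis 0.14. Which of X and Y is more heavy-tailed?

Higher excess kurtosis ⇒ heavier tails relative to the normal distribution.
2.73 vs 0.14: the larger is 2.73, so X has heavier tails.

X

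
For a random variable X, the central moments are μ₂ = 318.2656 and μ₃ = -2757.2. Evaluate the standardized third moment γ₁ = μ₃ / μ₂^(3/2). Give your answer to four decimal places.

-0.4856

σ = √μ₂ = √318.2656 = 17.84000
σ³ = μ₂^(3/2) = 5677.85830
γ₁ = μ₃/σ³ = -2757.2 / 5677.85830 ≈ -0.4856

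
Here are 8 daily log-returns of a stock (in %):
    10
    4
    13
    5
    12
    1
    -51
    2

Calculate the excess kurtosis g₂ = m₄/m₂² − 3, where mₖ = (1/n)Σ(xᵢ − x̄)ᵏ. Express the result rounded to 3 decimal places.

2.625

x̄ = -0.5000
Σ(xᵢ − x̄)² = 3058.0000 ⇒ m₂ = 382.25000
Σ(xᵢ − x̄)⁴ = 6574928.5000 ⇒ m₄ = 821866.06250
m₂² = 146115.06250
g₂ = m₄/m₂² − 3 = 5.62479 − 3 ≈ 2.625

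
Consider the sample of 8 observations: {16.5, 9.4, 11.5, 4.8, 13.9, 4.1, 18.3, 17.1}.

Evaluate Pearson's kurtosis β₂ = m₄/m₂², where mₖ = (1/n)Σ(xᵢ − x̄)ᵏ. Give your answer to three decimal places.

1.661

x̄ = 11.9500
Σ(xᵢ − x̄)² = 210.8000 ⇒ m₂ = 26.35000
Σ(xᵢ − x̄)⁴ = 9225.5656 ⇒ m₄ = 1153.19569
m₂² = 694.32250
β₂ = m₄/m₂² = 1153.19569 / 694.32250 ≈ 1.661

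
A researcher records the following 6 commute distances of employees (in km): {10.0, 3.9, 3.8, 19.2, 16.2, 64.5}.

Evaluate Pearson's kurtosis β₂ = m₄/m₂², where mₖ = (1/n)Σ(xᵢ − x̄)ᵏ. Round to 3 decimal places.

3.679

x̄ = 19.6000
Σ(xᵢ − x̄)² = 2616.0200 ⇒ m₂ = 436.00333
Σ(xᵢ − x̄)⁴ = 4196000.8946 ⇒ m₄ = 699333.48243
m₂² = 190098.90668
β₂ = m₄/m₂² = 699333.48243 / 190098.90668 ≈ 3.679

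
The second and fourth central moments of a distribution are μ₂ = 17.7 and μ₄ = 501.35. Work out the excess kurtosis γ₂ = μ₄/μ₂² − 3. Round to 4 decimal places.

-1.3997

μ₂² = 17.7² = 313.29000
μ₄/μ₂² = 501.35 / 313.29000 = 1.60027
γ₂ = 1.60027 − 3 ≈ -1.3997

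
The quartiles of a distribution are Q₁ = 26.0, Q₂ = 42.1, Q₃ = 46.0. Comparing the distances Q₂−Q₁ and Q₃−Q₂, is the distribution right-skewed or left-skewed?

left-skewed

Q₂ − Q₁ = 16.1;  Q₃ − Q₂ = 3.9
Q₂ − Q₁ > Q₃ − Q₂ ⇒ the lower half is more spread out ⇒ left-skewed.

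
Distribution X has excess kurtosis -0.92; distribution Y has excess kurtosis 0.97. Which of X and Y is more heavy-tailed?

Higher excess kurtosis ⇒ heavier tails relative to the normal distribution.
-0.92 vs 0.97: the larger is 0.97, so Y has heavier tails. (Y is leptokurtic — heavier-than-normal tails; the other is platykurtic.)

Y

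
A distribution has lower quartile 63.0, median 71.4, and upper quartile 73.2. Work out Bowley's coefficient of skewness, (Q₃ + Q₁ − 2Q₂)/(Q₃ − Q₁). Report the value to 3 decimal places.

-0.647

numerator: Q₃ + Q₁ − 2Q₂ = 73.2 + 63.0 − 2×71.4 = -6.6000
denominator: Q₃ − Q₁ = 73.2 − 63.0 = 10.2000
Bowley skewness = -6.6000 / 10.2000 ≈ -0.647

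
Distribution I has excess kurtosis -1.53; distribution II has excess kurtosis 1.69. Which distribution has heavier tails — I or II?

Higher excess kurtosis ⇒ heavier tails relative to the normal distribution.
-1.53 vs 1.69: the larger is 1.69, so II has heavier tails. (II is leptokurtic — heavier-than-normal tails; the other is platykurtic.)

II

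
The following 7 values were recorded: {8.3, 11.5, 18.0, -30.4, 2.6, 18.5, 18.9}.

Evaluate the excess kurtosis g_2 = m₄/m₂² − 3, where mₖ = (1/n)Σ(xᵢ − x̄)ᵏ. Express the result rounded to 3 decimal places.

1.090

x̄ = 6.7714
Σ(xᵢ − x̄)² = 1834.5543 ⇒ m₂ = 262.07918
Σ(xᵢ − x̄)⁴ = 1966402.8411 ⇒ m₄ = 280914.69158
m₂² = 68685.49851
g_2 = m₄/m₂² − 3 = 4.08987 − 3 ≈ 1.090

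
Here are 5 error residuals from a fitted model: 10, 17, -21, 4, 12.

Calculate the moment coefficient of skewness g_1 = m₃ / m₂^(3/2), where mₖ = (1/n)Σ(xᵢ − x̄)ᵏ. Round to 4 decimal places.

x̄ = (10 + 17 - 21 + 4 + 12) / 5 = 4.4000
deviations (xᵢ − x̄): 5.6000, 12.6000, -25.4000, -0.4000, 7.6000
Σ(xᵢ − x̄)² = 893.2000 ⇒ m₂ = 893.2000/5 = 178.64000
Σ(xᵢ − x̄)³ = -13772.1600 ⇒ m₃ = -13772.1600/5 = -2754.43200
m₂^(3/2) = 178.64000^(1.5) = 2387.63571
g_1 = m₃ / m₂^(3/2) = -2754.43200 / 2387.63571 ≈ -1.1536

-1.1536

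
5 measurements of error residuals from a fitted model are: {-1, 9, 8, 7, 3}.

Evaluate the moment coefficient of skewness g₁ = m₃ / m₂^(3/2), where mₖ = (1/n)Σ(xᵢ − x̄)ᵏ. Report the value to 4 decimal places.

-0.6517

x̄ = (-1 + 9 + 8 + 7 + 3) / 5 = 5.2000
deviations (xᵢ − x̄): -6.2000, 3.8000, 2.8000, 1.8000, -2.2000
Σ(xᵢ − x̄)² = 68.8000 ⇒ m₂ = 68.8000/5 = 13.76000
Σ(xᵢ − x̄)³ = -166.3200 ⇒ m₃ = -166.3200/5 = -33.26400
m₂^(3/2) = 13.76000^(1.5) = 51.04200
g₁ = m₃ / m₂^(3/2) = -33.26400 / 51.04200 ≈ -0.6517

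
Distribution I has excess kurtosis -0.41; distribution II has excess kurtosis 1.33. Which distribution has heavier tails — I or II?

Higher excess kurtosis ⇒ heavier tails relative to the normal distribution.
-0.41 vs 1.33: the larger is 1.33, so II has heavier tails. (II is leptokurtic — heavier-than-normal tails; the other is platykurtic.)

II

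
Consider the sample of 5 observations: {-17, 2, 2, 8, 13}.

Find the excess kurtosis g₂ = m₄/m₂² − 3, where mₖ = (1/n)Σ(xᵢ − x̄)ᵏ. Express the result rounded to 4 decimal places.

-0.4157

x̄ = 1.6000
Σ(xᵢ − x̄)² = 517.2000 ⇒ m₂ = 103.44000
Σ(xᵢ − x̄)⁴ = 138255.6960 ⇒ m₄ = 27651.13920
m₂² = 10699.83360
g₂ = m₄/m₂² − 3 = 2.58426 − 3 ≈ -0.4157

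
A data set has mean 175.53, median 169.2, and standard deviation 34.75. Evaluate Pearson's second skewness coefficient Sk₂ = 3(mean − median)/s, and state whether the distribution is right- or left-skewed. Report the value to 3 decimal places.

Sk₂ = 3(175.53 − 169.2) / 34.75 = 3 × 6.3300 / 34.75
    = 18.9900 / 34.75 ≈ 0.546
Sk₂ > 0 ⇒ mean > median ⇒ right-skewed (positive skew).

0.546, right-skewed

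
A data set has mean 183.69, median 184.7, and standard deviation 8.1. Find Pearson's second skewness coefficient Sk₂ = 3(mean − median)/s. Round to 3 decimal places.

-0.374

Sk₂ = 3(183.69 − 184.7) / 8.1 = 3 × -1.0100 / 8.1
    = -3.0300 / 8.1 ≈ -0.374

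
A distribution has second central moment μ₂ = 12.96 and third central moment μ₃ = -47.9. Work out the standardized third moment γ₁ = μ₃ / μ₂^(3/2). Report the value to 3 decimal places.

σ = √μ₂ = √12.96 = 3.60000
σ³ = μ₂^(3/2) = 46.65600
γ₁ = μ₃/σ³ = -47.9 / 46.65600 ≈ -1.027

-1.027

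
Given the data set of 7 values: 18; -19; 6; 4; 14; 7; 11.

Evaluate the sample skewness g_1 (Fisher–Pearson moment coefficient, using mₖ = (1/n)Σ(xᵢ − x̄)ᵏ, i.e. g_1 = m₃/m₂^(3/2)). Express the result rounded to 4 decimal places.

x̄ = (18 - 19 + 6 + 4 + 14 + 7 + 11) / 7 = 5.8571
deviations (xᵢ − x̄): 12.1429, -24.8571, 0.1429, -1.8571, 8.1429, 1.1429, 5.1429
Σ(xᵢ − x̄)² = 862.8571 ⇒ m₂ = 862.8571/7 = 123.26531
Σ(xᵢ − x̄)³ = -12897.1837 ⇒ m₃ = -12897.1837/7 = -1842.45481
m₂^(3/2) = 123.26531^(1.5) = 1368.55195
g_1 = m₃ / m₂^(3/2) = -1842.45481 / 1368.55195 ≈ -1.3463

-1.3463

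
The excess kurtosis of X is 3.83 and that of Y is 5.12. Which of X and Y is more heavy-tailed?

Y

Higher excess kurtosis ⇒ heavier tails relative to the normal distribution.
3.83 vs 5.12: the larger is 5.12, so Y has heavier tails.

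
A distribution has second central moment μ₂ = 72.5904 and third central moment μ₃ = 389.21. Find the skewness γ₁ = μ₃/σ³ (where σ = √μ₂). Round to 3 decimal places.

σ = √μ₂ = √72.5904 = 8.52000
σ³ = μ₂^(3/2) = 618.47021
γ₁ = μ₃/σ³ = 389.21 / 618.47021 ≈ 0.629

0.629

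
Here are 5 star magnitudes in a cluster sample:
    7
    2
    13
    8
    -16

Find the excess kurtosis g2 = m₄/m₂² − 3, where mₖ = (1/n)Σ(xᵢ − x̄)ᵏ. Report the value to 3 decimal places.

x̄ = 2.8000
Σ(xᵢ − x̄)² = 502.8000 ⇒ m₂ = 100.56000
Σ(xᵢ − x̄)⁴ = 136786.8960 ⇒ m₄ = 27357.37920
m₂² = 10112.31360
g2 = m₄/m₂² − 3 = 2.70535 − 3 ≈ -0.295

-0.295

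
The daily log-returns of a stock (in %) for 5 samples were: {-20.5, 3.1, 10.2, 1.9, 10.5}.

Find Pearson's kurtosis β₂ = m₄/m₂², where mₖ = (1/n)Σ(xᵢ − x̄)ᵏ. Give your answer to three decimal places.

2.791

x̄ = 1.0400
Σ(xᵢ − x̄)² = 642.3520 ⇒ m₂ = 128.47040
Σ(xᵢ − x̄)⁴ = 230337.0969 ⇒ m₄ = 46067.41939
m₂² = 16504.64368
β₂ = m₄/m₂² = 46067.41939 / 16504.64368 ≈ 2.791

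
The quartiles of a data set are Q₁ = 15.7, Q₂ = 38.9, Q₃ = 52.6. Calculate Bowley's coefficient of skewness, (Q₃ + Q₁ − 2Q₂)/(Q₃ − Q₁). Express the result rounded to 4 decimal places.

-0.2575

numerator: Q₃ + Q₁ − 2Q₂ = 52.6 + 15.7 − 2×38.9 = -9.5000
denominator: Q₃ − Q₁ = 52.6 − 15.7 = 36.9000
Bowley skewness = -9.5000 / 36.9000 ≈ -0.2575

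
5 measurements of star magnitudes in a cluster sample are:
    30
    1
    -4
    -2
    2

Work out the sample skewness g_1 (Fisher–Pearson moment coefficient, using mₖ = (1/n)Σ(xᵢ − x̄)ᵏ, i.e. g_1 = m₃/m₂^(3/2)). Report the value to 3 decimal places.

x̄ = (30 + 1 - 4 - 2 + 2) / 5 = 5.4000
deviations (xᵢ − x̄): 24.6000, -4.4000, -9.4000, -7.4000, -3.4000
Σ(xᵢ − x̄)² = 779.2000 ⇒ m₂ = 779.2000/5 = 155.84000
Σ(xᵢ − x̄)³ = 13526.6400 ⇒ m₃ = 13526.6400/5 = 2705.32800
m₂^(3/2) = 155.84000^(1.5) = 1945.44255
g_1 = m₃ / m₂^(3/2) = 2705.32800 / 1945.44255 ≈ 1.391

1.391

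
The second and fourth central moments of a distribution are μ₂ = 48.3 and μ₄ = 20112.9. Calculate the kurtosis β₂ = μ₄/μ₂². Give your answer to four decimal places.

8.6215

μ₂² = 48.3² = 2332.89000
μ₄/μ₂² = 20112.9 / 2332.89000 = 8.62145
β₂ ≈ 8.6215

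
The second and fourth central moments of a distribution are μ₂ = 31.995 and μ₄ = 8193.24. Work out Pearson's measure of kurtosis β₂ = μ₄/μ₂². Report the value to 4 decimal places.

μ₂² = 31.995² = 1023.68003
μ₄/μ₂² = 8193.24 / 1023.68003 = 8.00371
β₂ ≈ 8.0037

8.0037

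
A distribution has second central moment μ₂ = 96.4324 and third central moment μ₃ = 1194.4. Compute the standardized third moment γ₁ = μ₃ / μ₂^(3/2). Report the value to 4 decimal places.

σ = √μ₂ = √96.4324 = 9.82000
σ³ = μ₂^(3/2) = 946.96617
γ₁ = μ₃/σ³ = 1194.4 / 946.96617 ≈ 1.2613

1.2613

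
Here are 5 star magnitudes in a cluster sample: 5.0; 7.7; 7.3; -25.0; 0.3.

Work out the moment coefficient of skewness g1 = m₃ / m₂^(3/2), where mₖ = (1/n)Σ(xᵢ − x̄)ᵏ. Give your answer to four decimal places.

-1.3400

x̄ = (5.0 + 7.7 + 7.3 - 25.0 + 0.3) / 5 = -0.9400
deviations (xᵢ − x̄): 5.9400, 8.6400, 8.2400, -24.0600, 1.2400
Σ(xᵢ − x̄)² = 758.2520 ⇒ m₂ = 758.2520/5 = 151.65040
Σ(xᵢ − x̄)³ = -12511.9994 ⇒ m₃ = -12511.9994/5 = -2502.39989
m₂^(3/2) = 151.65040^(1.5) = 1867.52034
g1 = m₃ / m₂^(3/2) = -2502.39989 / 1867.52034 ≈ -1.3400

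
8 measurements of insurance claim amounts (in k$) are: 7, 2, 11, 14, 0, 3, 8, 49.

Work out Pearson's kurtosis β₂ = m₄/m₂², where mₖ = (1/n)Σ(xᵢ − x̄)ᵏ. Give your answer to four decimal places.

5.1821

x̄ = 11.7500
Σ(xᵢ − x̄)² = 1739.5000 ⇒ m₂ = 217.43750
Σ(xᵢ − x̄)⁴ = 1960022.4063 ⇒ m₄ = 245002.80078
m₂² = 47279.06641
β₂ = m₄/m₂² = 245002.80078 / 47279.06641 ≈ 5.1821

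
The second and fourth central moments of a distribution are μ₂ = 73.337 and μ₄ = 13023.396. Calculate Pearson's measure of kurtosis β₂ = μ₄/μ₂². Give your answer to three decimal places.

2.421

μ₂² = 73.337² = 5378.31557
μ₄/μ₂² = 13023.396 / 5378.31557 = 2.42146
β₂ ≈ 2.421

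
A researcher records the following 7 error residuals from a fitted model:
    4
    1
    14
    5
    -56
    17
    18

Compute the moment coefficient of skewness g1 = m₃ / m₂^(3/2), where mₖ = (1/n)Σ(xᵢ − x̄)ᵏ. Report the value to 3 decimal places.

-1.757

x̄ = (4 + 1 + 14 + 5 - 56 + 17 + 18) / 7 = 0.4286
deviations (xᵢ − x̄): 3.5714, 0.5714, 13.5714, 4.5714, -56.4286, 16.5714, 17.5714
Σ(xᵢ − x̄)² = 3985.7143 ⇒ m₂ = 3985.7143/7 = 569.38776
Σ(xᵢ − x̄)³ = -167062.0408 ⇒ m₃ = -167062.0408/7 = -23866.00583
m₂^(3/2) = 569.38776^(1.5) = 13586.64365
g1 = m₃ / m₂^(3/2) = -23866.00583 / 13586.64365 ≈ -1.757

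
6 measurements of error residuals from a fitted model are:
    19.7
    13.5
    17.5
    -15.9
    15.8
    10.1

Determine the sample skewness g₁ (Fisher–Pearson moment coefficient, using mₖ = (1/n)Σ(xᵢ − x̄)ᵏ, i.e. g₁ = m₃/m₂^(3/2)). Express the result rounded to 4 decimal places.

x̄ = (19.7 + 13.5 + 17.5 - 15.9 + 15.8 + 10.1) / 6 = 10.1167
deviations (xᵢ − x̄): 9.5833, 3.3833, 7.3833, -26.0167, 5.6833, -0.0167
Σ(xᵢ − x̄)² = 866.9683 ⇒ m₂ = 866.9683/6 = 144.49472
Σ(xᵢ − x̄)³ = -16104.8914 ⇒ m₃ = -16104.8914/6 = -2684.14857
m₂^(3/2) = 144.49472^(1.5) = 1736.91264
g₁ = m₃ / m₂^(3/2) = -2684.14857 / 1736.91264 ≈ -1.5454

-1.5454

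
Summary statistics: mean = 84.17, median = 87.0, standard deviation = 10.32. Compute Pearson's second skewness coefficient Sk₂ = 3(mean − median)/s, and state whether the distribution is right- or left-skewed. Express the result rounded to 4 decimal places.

-0.8227, left-skewed

Sk₂ = 3(84.17 − 87.0) / 10.32 = 3 × -2.8300 / 10.32
    = -8.4900 / 10.32 ≈ -0.8227
Sk₂ < 0 ⇒ mean < median ⇒ left-skewed (negative skew).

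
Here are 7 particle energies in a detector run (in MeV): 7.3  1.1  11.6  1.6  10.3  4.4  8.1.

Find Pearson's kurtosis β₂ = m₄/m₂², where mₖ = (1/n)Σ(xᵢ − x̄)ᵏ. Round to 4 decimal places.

1.5732

x̄ = 6.3429
Σ(xᵢ − x̄)² = 101.0571 ⇒ m₂ = 14.43673
Σ(xᵢ − x̄)⁴ = 2295.2351 ⇒ m₄ = 327.89074
m₂² = 208.41931
β₂ = m₄/m₂² = 327.89074 / 208.41931 ≈ 1.5732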